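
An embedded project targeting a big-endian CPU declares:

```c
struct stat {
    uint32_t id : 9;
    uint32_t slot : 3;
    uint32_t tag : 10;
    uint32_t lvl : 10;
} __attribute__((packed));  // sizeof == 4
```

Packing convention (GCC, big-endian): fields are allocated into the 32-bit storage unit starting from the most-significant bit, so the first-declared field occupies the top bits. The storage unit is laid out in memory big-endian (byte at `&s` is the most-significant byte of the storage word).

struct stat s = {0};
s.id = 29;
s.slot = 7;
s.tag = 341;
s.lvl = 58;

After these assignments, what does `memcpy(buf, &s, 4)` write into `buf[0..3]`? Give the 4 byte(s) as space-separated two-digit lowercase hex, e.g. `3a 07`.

id (9b) val=29 bits=0x1d at bit 23: 0x0e800000
slot (3b) val=7 bits=0x7 at bit 20: 0x0ef00000
tag (10b) val=341 bits=0x155 at bit 10: 0x0ef55400
lvl (10b) val=58 bits=0x3a at bit 0: 0x0ef5543a
word = 0x0ef5543a → big-endian bytes:
  [0]=0x0e  [1]=0xf5  [2]=0x54  [3]=0x3a

0e f5 54 3a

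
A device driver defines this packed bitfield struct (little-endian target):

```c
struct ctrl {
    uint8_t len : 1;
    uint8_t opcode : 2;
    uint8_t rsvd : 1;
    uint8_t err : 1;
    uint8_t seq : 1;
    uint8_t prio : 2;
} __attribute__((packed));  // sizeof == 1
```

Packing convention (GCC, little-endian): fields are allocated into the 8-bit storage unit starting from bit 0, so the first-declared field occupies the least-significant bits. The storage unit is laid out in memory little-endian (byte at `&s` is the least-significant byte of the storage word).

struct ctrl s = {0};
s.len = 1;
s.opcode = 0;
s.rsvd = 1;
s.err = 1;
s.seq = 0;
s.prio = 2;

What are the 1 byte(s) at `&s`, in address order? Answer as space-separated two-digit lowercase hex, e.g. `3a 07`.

len (1b) val=1 bits=0x1 at bit 0: 0x01
opcode (2b) val=0 bits=0x0 at bit 1: 0x01
rsvd (1b) val=1 bits=0x1 at bit 3: 0x09
err (1b) val=1 bits=0x1 at bit 4: 0x19
seq (1b) val=0 bits=0x0 at bit 5: 0x19
prio (2b) val=2 bits=0x2 at bit 6: 0x99
word = 0x99 → little-endian bytes:
  [0]=0x99

99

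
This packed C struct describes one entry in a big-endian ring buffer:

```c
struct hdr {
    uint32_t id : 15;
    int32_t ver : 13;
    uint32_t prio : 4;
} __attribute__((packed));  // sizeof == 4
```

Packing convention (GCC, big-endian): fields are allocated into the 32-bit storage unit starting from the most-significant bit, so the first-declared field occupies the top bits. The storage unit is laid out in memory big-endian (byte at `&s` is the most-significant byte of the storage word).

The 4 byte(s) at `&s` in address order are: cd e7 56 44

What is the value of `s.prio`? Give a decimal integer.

4

[0]=0xcd [1]=0xe7 [2]=0x56 [3]=0x44 (big-endian) → word 0xcde75644
id [17+:15] = (word>>17) & 0x7fff = 26355
ver [4+:13] = (word>>4) & 0x1fff = 5476
prio [0+:4] = (word>>0) & 0xf = 4  ←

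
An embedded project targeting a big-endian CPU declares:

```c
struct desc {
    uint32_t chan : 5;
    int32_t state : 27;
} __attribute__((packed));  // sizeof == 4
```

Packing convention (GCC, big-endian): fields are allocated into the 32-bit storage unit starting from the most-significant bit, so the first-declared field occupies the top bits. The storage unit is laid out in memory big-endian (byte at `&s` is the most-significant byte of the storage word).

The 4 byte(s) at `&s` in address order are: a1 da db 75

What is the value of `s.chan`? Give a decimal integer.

[0]=0xa1 [1]=0xda [2]=0xdb [3]=0x75 (big-endian) → word 0xa1dadb75
chan:5 @ bit 27 → (0xa1dadb75>>27)&0x1f = 0x14  ←
state:27 @ bit 0 → (0xa1dadb75>>0)&0x7ffffff = 0x1dadb75

20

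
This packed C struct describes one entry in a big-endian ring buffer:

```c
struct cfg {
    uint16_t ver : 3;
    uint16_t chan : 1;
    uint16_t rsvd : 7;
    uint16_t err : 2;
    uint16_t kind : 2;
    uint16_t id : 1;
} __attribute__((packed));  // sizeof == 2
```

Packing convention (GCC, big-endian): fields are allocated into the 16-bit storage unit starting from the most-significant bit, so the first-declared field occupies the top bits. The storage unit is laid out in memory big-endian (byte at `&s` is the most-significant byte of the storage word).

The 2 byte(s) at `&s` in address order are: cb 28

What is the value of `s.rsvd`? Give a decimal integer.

[0]=0xcb [1]=0x28 (big-endian) → word 0xcb28
ver [13+:3] = (word>>13) & 0x7 = 6
chan [12+:1] = (word>>12) & 0x1 = 0
rsvd [5+:7] = (word>>5) & 0x7f = 89  ←
err [3+:2] = (word>>3) & 0x3 = 1
kind [1+:2] = (word>>1) & 0x3 = 0
id [0+:1] = (word>>0) & 0x1 = 0

89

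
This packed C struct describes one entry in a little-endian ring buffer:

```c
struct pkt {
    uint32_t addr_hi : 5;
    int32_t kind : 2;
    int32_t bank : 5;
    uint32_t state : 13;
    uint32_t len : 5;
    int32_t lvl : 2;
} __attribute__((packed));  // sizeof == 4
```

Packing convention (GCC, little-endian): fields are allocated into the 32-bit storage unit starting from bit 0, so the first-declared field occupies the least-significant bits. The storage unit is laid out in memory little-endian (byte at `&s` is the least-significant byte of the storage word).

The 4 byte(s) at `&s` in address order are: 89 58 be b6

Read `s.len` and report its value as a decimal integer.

27

[0]=0x89 [1]=0x58 [2]=0xbe [3]=0xb6 (little-endian) → word 0xb6be5889
addr_hi [0+:5] = (word>>0) & 0x1f = 9
kind [5+:2] = (word>>5) & 0x3 = 0
bank [7+:5] = (word>>7) & 0x1f = 17
state [12+:13] = (word>>12) & 0x1fff = 3045
len [25+:5] = (word>>25) & 0x1f = 27  ←
lvl [30+:2] = (word>>30) & 0x3 = 2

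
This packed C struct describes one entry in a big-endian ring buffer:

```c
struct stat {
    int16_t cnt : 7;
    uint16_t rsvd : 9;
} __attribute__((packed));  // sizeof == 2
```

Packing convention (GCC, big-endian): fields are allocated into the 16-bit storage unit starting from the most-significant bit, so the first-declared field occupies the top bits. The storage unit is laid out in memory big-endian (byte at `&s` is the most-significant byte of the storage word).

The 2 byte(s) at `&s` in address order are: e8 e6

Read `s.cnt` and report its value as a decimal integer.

[0]=0xe8 [1]=0xe6 (big-endian) → word 0xe8e6
cnt:7 @ bit 9 → (0xe8e6>>9)&0x7f = 0x74  ←
rsvd:9 @ bit 0 → (0xe8e6>>0)&0x1ff = 0xe6
cnt signed 7b, MSB=1: 116 - 128 = -12

-12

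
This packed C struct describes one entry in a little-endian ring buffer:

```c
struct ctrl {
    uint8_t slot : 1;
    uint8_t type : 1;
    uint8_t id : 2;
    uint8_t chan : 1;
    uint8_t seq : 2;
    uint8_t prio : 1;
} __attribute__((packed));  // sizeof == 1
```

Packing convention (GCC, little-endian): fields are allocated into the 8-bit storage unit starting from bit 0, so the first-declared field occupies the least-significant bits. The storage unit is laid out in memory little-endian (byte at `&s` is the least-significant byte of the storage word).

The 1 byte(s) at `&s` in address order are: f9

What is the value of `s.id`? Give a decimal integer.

2

[0]=0xf9 (little-endian) → word 0xf9
slot:1 @ bit 0 → (0xf9>>0)&0x1 = 0x1
type:1 @ bit 1 → (0xf9>>1)&0x1 = 0x0
id:2 @ bit 2 → (0xf9>>2)&0x3 = 0x2  ←
chan:1 @ bit 4 → (0xf9>>4)&0x1 = 0x1
seq:2 @ bit 5 → (0xf9>>5)&0x3 = 0x3
prio:1 @ bit 7 → (0xf9>>7)&0x1 = 0x1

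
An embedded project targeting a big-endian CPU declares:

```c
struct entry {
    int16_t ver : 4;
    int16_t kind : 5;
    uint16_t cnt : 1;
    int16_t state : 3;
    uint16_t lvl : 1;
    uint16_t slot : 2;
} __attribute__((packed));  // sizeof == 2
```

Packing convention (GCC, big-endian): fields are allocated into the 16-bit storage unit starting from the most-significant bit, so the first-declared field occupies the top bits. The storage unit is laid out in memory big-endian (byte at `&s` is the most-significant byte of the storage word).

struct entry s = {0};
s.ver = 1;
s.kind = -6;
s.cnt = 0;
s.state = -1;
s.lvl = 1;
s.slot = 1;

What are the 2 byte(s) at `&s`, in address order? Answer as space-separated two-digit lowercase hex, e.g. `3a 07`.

1d 3d

ver:4 = 1 → 0x1 << 12 → word 0x1000
kind:5 = -6 → 0x1a << 7 → word 0x1d00
cnt:1 = 0 → 0x0 << 6 → word 0x1d00
state:3 = -1 → 0x7 << 3 → word 0x1d38
lvl:1 = 1 → 0x1 << 2 → word 0x1d3c
slot:2 = 1 → 0x1 << 0 → word 0x1d3d
word = 0x1d3d → big-endian bytes:
  [0]=0x1d  [1]=0x3d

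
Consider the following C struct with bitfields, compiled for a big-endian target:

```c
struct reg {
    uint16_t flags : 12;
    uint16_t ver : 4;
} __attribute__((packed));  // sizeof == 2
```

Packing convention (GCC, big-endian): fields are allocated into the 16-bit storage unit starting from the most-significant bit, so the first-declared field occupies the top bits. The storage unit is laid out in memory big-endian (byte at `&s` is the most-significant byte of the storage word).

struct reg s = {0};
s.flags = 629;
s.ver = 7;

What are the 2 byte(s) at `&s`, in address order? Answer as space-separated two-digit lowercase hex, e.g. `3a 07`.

flags (12b) val=629 bits=0x275 at bit 4: 0x2750
ver (4b) val=7 bits=0x7 at bit 0: 0x2757
word = 0x2757 → big-endian bytes:
  [0]=0x27  [1]=0x57

27 57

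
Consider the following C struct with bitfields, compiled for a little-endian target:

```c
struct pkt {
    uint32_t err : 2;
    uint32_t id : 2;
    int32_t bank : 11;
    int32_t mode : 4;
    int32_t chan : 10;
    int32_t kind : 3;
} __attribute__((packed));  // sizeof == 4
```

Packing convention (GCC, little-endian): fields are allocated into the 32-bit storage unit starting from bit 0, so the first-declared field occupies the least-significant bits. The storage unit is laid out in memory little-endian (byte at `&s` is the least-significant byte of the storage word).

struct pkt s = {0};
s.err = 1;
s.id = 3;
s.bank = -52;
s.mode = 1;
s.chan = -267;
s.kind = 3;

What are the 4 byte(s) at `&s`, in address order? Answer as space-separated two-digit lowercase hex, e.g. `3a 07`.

cd fc a8 77

err (2b) val=1 bits=0x1 at bit 0: 0x00000001
id (2b) val=3 bits=0x3 at bit 2: 0x0000000d
bank (11b) val=-52 bits=0x7cc at bit 4: 0x00007ccd
mode (4b) val=1 bits=0x1 at bit 15: 0x0000fccd
chan (10b) val=-267 bits=0x2f5 at bit 19: 0x17a8fccd
kind (3b) val=3 bits=0x3 at bit 29: 0x77a8fccd
word = 0x77a8fccd → little-endian bytes:
  [0]=0xcd  [1]=0xfc  [2]=0xa8  [3]=0x77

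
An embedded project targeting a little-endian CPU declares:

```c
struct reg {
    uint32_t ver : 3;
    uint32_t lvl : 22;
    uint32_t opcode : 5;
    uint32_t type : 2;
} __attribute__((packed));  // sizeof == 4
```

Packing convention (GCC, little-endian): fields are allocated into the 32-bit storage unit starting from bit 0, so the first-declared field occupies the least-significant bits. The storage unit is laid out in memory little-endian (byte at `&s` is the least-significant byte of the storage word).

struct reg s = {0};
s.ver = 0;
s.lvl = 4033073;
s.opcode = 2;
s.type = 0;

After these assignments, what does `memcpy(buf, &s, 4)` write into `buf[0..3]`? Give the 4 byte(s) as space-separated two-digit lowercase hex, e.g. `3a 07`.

88 51 ec 05

[0+:3] ver=0 & 0x7 = 0x0; word=0x00000000
[3+:22] lvl=4033073 & 0x3fffff = 0x3d8a31; word=0x01ec5188
[25+:5] opcode=2 & 0x1f = 0x2; word=0x05ec5188
[30+:2] type=0 & 0x3 = 0x0; word=0x05ec5188
word = 0x05ec5188 → little-endian bytes:
  [0]=0x88  [1]=0x51  [2]=0xec  [3]=0x05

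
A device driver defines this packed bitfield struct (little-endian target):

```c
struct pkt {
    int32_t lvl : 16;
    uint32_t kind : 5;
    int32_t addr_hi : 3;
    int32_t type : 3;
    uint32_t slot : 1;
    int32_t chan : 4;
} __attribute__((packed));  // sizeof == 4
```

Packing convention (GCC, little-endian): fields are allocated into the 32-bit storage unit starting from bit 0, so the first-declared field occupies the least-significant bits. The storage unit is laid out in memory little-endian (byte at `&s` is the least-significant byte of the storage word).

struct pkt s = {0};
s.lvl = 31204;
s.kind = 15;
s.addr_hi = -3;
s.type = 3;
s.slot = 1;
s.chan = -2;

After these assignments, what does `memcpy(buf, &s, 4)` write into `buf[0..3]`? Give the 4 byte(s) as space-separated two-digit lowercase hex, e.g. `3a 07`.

[0+:16] lvl=31204 & 0xffff = 0x79e4; word=0x000079e4
[16+:5] kind=15 & 0x1f = 0xf; word=0x000f79e4
[21+:3] addr_hi=-3 & 0x7 = 0x5; word=0x00af79e4
[24+:3] type=3 & 0x7 = 0x3; word=0x03af79e4
[27+:1] slot=1 & 0x1 = 0x1; word=0x0baf79e4
[28+:4] chan=-2 & 0xf = 0xe; word=0xebaf79e4
word = 0xebaf79e4 → little-endian bytes:
  [0]=0xe4  [1]=0x79  [2]=0xaf  [3]=0xeb

e4 79 af eb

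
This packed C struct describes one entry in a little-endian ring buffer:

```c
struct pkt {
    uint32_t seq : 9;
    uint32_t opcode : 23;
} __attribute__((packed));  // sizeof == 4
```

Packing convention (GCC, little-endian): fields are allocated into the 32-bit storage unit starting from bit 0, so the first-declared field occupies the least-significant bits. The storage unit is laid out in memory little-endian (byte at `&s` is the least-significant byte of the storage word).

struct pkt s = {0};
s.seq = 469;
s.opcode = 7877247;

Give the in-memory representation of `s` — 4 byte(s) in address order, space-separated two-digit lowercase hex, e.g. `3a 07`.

seq:9 = 469 → 0x1d5 << 0 → word 0x000001d5
opcode:23 = 7877247 → 0x78327f << 9 → word 0xf064ffd5
word = 0xf064ffd5 → little-endian bytes:
  [0]=0xd5  [1]=0xff  [2]=0x64  [3]=0xf0

d5 ff 64 f0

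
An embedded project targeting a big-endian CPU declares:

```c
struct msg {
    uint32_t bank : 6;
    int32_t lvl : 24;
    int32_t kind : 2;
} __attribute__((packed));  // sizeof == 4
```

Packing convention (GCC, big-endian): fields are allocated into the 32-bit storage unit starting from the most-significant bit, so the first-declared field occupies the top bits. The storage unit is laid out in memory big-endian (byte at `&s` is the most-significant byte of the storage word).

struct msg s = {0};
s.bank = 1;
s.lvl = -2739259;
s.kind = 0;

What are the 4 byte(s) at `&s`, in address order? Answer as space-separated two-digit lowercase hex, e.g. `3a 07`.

bank:6 = 1 → 0x1 << 26 → word 0x04000000
lvl:24 = -2739259 → 0xd633c5 << 2 → word 0x0758cf14
kind:2 = 0 → 0x0 << 0 → word 0x0758cf14
word = 0x0758cf14 → big-endian bytes:
  [0]=0x07  [1]=0x58  [2]=0xcf  [3]=0x14

07 58 cf 14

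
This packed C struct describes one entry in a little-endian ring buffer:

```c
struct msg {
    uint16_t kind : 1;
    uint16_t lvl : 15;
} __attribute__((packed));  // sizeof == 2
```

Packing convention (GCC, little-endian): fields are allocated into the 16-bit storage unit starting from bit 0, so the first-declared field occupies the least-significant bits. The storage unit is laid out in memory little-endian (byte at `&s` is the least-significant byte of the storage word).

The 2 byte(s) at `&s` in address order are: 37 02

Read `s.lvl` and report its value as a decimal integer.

[0]=0x37 [1]=0x02 (little-endian) → word 0x0237
kind [0+:1] = (word>>0) & 0x1 = 1
lvl [1+:15] = (word>>1) & 0x7fff = 283  ←

283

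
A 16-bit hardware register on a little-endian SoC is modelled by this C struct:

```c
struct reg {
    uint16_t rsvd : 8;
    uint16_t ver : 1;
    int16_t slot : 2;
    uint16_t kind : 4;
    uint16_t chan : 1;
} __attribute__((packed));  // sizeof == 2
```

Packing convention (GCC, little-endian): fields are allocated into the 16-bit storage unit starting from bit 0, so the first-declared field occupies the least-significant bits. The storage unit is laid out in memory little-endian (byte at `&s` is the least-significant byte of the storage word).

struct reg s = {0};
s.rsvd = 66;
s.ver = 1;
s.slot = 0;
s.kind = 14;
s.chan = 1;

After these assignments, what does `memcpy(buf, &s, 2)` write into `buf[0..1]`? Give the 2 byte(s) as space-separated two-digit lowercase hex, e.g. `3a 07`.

rsvd:8 = 66 → 0x42 << 0 → word 0x0042
ver:1 = 1 → 0x1 << 8 → word 0x0142
slot:2 = 0 → 0x0 << 9 → word 0x0142
kind:4 = 14 → 0xe << 11 → word 0x7142
chan:1 = 1 → 0x1 << 15 → word 0xf142
word = 0xf142 → little-endian bytes:
  [0]=0x42  [1]=0xf1

42 f1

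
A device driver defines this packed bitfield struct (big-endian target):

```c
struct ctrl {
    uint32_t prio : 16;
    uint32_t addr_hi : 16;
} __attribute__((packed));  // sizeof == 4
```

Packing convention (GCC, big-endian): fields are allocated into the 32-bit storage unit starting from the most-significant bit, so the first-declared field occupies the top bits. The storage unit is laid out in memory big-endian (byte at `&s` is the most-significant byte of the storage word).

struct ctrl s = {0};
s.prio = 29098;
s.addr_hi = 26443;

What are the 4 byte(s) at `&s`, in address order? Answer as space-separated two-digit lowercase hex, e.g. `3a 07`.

prio (16b) val=29098 bits=0x71aa at bit 16: 0x71aa0000
addr_hi (16b) val=26443 bits=0x674b at bit 0: 0x71aa674b
word = 0x71aa674b → big-endian bytes:
  [0]=0x71  [1]=0xaa  [2]=0x67  [3]=0x4b

71 aa 67 4b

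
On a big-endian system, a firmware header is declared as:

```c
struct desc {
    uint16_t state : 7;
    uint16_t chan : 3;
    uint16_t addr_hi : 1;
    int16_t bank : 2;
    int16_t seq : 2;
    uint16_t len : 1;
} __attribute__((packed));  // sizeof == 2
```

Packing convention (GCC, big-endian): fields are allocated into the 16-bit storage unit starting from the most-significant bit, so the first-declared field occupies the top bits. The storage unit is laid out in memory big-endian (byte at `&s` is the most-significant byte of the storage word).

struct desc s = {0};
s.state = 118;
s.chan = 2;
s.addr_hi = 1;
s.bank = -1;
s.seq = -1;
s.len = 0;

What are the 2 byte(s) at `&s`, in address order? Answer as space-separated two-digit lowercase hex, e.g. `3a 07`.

state (7b) val=118 bits=0x76 at bit 9: 0xec00
chan (3b) val=2 bits=0x2 at bit 6: 0xec80
addr_hi (1b) val=1 bits=0x1 at bit 5: 0xeca0
bank (2b) val=-1 bits=0x3 at bit 3: 0xecb8
seq (2b) val=-1 bits=0x3 at bit 1: 0xecbe
len (1b) val=0 bits=0x0 at bit 0: 0xecbe
word = 0xecbe → big-endian bytes:
  [0]=0xec  [1]=0xbe

ec be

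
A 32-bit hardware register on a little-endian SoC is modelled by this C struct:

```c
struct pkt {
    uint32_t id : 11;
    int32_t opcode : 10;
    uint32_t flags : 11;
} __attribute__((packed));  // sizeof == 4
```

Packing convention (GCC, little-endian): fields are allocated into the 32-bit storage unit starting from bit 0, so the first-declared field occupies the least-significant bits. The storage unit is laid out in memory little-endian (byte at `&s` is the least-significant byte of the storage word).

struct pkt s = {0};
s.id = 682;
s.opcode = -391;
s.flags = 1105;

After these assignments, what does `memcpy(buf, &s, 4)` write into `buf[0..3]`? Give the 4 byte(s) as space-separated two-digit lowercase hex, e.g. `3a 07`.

aa ca 33 8a

[0+:11] id=682 & 0x7ff = 0x2aa; word=0x000002aa
[11+:10] opcode=-391 & 0x3ff = 0x279; word=0x0013caaa
[21+:11] flags=1105 & 0x7ff = 0x451; word=0x8a33caaa
word = 0x8a33caaa → little-endian bytes:
  [0]=0xaa  [1]=0xca  [2]=0x33  [3]=0x8a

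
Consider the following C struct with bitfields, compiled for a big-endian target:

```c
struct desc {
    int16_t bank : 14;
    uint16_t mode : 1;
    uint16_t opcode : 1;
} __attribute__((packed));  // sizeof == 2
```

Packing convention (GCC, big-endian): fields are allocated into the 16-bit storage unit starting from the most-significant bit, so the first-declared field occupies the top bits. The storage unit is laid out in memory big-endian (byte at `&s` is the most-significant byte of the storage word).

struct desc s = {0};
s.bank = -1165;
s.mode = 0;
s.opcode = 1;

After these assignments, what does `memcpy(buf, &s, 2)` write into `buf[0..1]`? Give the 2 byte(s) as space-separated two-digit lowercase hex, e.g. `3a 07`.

ed cd

bank:14 = -1165 → 0x3b73 << 2 → word 0xedcc
mode:1 = 0 → 0x0 << 1 → word 0xedcc
opcode:1 = 1 → 0x1 << 0 → word 0xedcd
word = 0xedcd → big-endian bytes:
  [0]=0xed  [1]=0xcd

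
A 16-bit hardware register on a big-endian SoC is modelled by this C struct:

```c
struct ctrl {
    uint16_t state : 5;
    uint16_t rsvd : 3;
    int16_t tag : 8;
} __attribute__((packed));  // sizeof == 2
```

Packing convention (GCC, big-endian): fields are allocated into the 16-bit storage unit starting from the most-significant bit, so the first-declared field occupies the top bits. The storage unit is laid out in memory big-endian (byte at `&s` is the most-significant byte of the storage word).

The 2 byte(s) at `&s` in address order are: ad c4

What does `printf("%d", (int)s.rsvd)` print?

[0]=0xad [1]=0xc4 (big-endian) → word 0xadc4
state [11+:5] = (word>>11) & 0x1f = 21
rsvd [8+:3] = (word>>8) & 0x7 = 5  ←
tag [0+:8] = (word>>0) & 0xff = 196

5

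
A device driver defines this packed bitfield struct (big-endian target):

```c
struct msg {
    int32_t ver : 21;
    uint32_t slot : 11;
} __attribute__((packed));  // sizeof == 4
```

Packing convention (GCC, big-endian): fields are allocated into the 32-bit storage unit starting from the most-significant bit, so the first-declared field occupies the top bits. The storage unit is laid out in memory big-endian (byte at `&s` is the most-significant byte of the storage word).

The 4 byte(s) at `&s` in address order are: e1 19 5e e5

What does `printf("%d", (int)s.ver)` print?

-253141

[0]=0xe1 [1]=0x19 [2]=0x5e [3]=0xe5 (big-endian) → word 0xe1195ee5
ver [11+:21] = (word>>11) & 0x1fffff = 1844011  ←
slot [0+:11] = (word>>0) & 0x7ff = 1765
ver signed 21b, MSB=1: 1844011 - 2097152 = -253141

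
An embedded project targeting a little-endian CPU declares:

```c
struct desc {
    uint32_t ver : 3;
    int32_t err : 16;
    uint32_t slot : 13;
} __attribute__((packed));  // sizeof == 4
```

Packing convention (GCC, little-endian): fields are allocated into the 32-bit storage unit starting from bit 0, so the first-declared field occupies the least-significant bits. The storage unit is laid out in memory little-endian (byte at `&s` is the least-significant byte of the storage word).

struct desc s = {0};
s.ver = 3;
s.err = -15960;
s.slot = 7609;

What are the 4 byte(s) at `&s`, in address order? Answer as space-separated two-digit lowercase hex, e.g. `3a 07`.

ver (3b) val=3 bits=0x3 at bit 0: 0x00000003
err (16b) val=-15960 bits=0xc1a8 at bit 3: 0x00060d43
slot (13b) val=7609 bits=0x1db9 at bit 19: 0xedce0d43
word = 0xedce0d43 → little-endian bytes:
  [0]=0x43  [1]=0x0d  [2]=0xce  [3]=0xed

43 0d ce ed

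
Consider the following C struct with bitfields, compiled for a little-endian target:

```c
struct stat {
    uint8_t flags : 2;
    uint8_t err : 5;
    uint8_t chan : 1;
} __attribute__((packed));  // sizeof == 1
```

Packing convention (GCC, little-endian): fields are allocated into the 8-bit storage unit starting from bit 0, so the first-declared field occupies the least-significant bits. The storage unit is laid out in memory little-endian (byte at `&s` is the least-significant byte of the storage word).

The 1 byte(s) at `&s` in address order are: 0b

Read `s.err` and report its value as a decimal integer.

[0]=0x0b (little-endian) → word 0x0b
flags [0+:2] = (word>>0) & 0x3 = 3
err [2+:5] = (word>>2) & 0x1f = 2  ←
chan [7+:1] = (word>>7) & 0x1 = 0

2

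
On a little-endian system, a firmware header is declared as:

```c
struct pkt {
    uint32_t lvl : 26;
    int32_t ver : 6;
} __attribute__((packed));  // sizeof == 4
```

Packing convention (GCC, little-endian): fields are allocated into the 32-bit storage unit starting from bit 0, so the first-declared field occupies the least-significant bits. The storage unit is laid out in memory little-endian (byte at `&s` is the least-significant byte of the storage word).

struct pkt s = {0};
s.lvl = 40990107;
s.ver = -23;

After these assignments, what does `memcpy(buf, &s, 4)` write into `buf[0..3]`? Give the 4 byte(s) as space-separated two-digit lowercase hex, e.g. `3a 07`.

9b 75 71 a6

[0+:26] lvl=40990107 & 0x3ffffff = 0x271759b; word=0x0271759b
[26+:6] ver=-23 & 0x3f = 0x29; word=0xa671759b
word = 0xa671759b → little-endian bytes:
  [0]=0x9b  [1]=0x75  [2]=0x71  [3]=0xa6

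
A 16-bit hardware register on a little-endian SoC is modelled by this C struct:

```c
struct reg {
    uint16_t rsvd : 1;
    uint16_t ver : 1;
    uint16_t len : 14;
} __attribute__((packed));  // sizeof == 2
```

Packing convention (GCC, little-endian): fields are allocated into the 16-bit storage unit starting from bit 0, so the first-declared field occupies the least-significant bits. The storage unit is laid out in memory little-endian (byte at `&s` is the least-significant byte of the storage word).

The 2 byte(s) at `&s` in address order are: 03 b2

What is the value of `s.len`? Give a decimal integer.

[0]=0x03 [1]=0xb2 (little-endian) → word 0xb203
rsvd [0+:1] = (word>>0) & 0x1 = 1
ver [1+:1] = (word>>1) & 0x1 = 1
len [2+:14] = (word>>2) & 0x3fff = 11392  ←

11392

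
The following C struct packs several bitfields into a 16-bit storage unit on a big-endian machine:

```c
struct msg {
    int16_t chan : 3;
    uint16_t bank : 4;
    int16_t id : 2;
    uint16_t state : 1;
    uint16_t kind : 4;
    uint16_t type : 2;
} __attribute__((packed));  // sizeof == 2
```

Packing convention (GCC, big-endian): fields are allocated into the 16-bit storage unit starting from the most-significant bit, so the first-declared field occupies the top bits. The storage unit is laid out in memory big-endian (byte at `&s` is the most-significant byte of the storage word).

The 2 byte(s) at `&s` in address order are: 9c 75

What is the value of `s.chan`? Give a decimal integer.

-4

[0]=0x9c [1]=0x75 (big-endian) → word 0x9c75
chan [13+:3] = (word>>13) & 0x7 = 4  ←
bank [9+:4] = (word>>9) & 0xf = 14
id [7+:2] = (word>>7) & 0x3 = 0
state [6+:1] = (word>>6) & 0x1 = 1
kind [2+:4] = (word>>2) & 0xf = 13
type [0+:2] = (word>>0) & 0x3 = 1
chan signed 3b, MSB=1: 4 - 8 = -4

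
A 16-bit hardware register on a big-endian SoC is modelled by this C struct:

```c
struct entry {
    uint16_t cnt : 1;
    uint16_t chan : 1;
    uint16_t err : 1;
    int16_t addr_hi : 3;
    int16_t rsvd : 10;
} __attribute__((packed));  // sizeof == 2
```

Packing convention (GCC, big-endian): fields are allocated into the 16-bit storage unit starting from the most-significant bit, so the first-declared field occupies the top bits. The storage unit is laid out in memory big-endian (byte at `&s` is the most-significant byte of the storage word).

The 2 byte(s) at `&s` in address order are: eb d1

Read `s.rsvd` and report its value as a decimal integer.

-47

[0]=0xeb [1]=0xd1 (big-endian) → word 0xebd1
cnt [15+:1] = (word>>15) & 0x1 = 1
chan [14+:1] = (word>>14) & 0x1 = 1
err [13+:1] = (word>>13) & 0x1 = 1
addr_hi [10+:3] = (word>>10) & 0x7 = 2
rsvd [0+:10] = (word>>0) & 0x3ff = 977  ←
rsvd signed 10b, MSB=1: 977 - 1024 = -47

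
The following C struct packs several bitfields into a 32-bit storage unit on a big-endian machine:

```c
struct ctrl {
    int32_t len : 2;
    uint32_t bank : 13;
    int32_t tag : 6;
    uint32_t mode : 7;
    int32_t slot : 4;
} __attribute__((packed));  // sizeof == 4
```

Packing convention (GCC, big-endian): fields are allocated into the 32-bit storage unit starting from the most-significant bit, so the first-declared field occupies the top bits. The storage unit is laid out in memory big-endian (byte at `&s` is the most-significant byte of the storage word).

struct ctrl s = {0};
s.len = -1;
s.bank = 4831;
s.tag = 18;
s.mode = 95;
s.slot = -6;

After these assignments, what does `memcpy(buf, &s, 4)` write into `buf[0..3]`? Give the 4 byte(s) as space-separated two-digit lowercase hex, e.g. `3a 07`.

e5 be 95 fa

[30+:2] len=-1 & 0x3 = 0x3; word=0xc0000000
[17+:13] bank=4831 & 0x1fff = 0x12df; word=0xe5be0000
[11+:6] tag=18 & 0x3f = 0x12; word=0xe5be9000
[4+:7] mode=95 & 0x7f = 0x5f; word=0xe5be95f0
[0+:4] slot=-6 & 0xf = 0xa; word=0xe5be95fa
word = 0xe5be95fa → big-endian bytes:
  [0]=0xe5  [1]=0xbe  [2]=0x95  [3]=0xfa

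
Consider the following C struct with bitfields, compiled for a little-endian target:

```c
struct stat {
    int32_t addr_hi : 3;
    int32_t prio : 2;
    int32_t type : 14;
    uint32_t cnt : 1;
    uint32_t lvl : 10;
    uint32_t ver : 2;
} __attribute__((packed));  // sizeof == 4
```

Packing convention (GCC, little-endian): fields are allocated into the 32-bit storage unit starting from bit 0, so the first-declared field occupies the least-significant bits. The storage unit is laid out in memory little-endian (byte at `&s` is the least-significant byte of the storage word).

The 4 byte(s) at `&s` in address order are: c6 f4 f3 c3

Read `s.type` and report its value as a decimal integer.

8102

[0]=0xc6 [1]=0xf4 [2]=0xf3 [3]=0xc3 (little-endian) → word 0xc3f3f4c6
addr_hi:3 @ bit 0 → (0xc3f3f4c6>>0)&0x7 = 0x6
prio:2 @ bit 3 → (0xc3f3f4c6>>3)&0x3 = 0x0
type:14 @ bit 5 → (0xc3f3f4c6>>5)&0x3fff = 0x1fa6  ←
cnt:1 @ bit 19 → (0xc3f3f4c6>>19)&0x1 = 0x0
lvl:10 @ bit 20 → (0xc3f3f4c6>>20)&0x3ff = 0x3f
ver:2 @ bit 30 → (0xc3f3f4c6>>30)&0x3 = 0x3
type signed 14b, MSB=0: value = 8102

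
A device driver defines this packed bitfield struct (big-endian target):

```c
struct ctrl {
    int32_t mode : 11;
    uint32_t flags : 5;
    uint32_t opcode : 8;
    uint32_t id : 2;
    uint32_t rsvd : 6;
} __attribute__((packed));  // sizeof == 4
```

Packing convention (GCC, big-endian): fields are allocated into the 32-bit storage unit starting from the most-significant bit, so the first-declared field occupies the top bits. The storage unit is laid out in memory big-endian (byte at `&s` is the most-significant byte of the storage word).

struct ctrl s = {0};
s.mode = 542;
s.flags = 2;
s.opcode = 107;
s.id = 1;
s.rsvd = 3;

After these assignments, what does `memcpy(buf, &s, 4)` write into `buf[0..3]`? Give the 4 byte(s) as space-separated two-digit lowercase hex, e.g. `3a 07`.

mode (11b) val=542 bits=0x21e at bit 21: 0x43c00000
flags (5b) val=2 bits=0x2 at bit 16: 0x43c20000
opcode (8b) val=107 bits=0x6b at bit 8: 0x43c26b00
id (2b) val=1 bits=0x1 at bit 6: 0x43c26b40
rsvd (6b) val=3 bits=0x3 at bit 0: 0x43c26b43
word = 0x43c26b43 → big-endian bytes:
  [0]=0x43  [1]=0xc2  [2]=0x6b  [3]=0x43

43 c2 6b 43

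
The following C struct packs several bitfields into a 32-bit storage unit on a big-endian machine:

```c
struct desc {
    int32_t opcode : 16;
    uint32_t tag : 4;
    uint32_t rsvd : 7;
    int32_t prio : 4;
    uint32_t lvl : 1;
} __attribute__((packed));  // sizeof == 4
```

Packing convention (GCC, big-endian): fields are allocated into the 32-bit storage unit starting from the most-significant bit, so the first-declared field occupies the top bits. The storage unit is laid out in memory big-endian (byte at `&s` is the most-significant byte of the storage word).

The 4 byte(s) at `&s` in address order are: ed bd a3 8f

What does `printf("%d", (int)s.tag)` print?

[0]=0xed [1]=0xbd [2]=0xa3 [3]=0x8f (big-endian) → word 0xedbda38f
opcode:16 @ bit 16 → (0xedbda38f>>16)&0xffff = 0xedbd
tag:4 @ bit 12 → (0xedbda38f>>12)&0xf = 0xa  ←
rsvd:7 @ bit 5 → (0xedbda38f>>5)&0x7f = 0x1c
prio:4 @ bit 1 → (0xedbda38f>>1)&0xf = 0x7
lvl:1 @ bit 0 → (0xedbda38f>>0)&0x1 = 0x1

10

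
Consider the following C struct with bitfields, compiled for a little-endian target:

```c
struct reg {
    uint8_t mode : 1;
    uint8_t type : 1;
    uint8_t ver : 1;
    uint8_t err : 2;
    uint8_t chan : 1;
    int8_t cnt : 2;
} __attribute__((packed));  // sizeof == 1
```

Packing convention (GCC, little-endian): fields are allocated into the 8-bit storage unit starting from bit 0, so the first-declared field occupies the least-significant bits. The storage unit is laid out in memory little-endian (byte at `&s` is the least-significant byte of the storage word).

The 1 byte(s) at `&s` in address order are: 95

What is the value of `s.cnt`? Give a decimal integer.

-2

[0]=0x95 (little-endian) → word 0x95
mode:1 @ bit 0 → (0x95>>0)&0x1 = 0x1
type:1 @ bit 1 → (0x95>>1)&0x1 = 0x0
ver:1 @ bit 2 → (0x95>>2)&0x1 = 0x1
err:2 @ bit 3 → (0x95>>3)&0x3 = 0x2
chan:1 @ bit 5 → (0x95>>5)&0x1 = 0x0
cnt:2 @ bit 6 → (0x95>>6)&0x3 = 0x2  ←
cnt signed 2b, MSB=1: 2 - 4 = -2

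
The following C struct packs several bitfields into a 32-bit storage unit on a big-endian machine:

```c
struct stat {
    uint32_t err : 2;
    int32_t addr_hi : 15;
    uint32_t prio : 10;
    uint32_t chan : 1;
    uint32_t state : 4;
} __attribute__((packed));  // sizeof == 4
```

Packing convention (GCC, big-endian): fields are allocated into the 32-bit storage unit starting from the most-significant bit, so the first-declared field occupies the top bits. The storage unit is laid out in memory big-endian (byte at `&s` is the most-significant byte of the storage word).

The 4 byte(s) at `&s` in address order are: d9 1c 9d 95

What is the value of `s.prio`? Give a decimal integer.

[0]=0xd9 [1]=0x1c [2]=0x9d [3]=0x95 (big-endian) → word 0xd91c9d95
err [30+:2] = (word>>30) & 0x3 = 3
addr_hi [15+:15] = (word>>15) & 0x7fff = 12857
prio [5+:10] = (word>>5) & 0x3ff = 236  ←
chan [4+:1] = (word>>4) & 0x1 = 1
state [0+:4] = (word>>0) & 0xf = 5

236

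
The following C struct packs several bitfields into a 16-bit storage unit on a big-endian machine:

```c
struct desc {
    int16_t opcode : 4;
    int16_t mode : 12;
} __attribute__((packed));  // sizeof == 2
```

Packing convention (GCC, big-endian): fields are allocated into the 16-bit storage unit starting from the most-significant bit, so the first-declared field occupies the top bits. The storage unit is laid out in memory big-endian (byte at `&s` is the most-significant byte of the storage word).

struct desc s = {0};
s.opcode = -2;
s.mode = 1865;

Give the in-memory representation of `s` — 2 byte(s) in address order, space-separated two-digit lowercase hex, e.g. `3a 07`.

e7 49

opcode:4 = -2 → 0xe << 12 → word 0xe000
mode:12 = 1865 → 0x749 << 0 → word 0xe749
word = 0xe749 → big-endian bytes:
  [0]=0xe7  [1]=0x49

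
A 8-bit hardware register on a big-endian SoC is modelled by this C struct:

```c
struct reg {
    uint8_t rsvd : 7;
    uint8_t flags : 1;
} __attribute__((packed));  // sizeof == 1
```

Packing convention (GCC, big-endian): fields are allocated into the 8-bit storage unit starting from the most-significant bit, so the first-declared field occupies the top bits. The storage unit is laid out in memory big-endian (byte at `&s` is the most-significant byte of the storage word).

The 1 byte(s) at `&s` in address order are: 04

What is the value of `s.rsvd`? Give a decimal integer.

2

[0]=0x04 (big-endian) → word 0x04
rsvd [1+:7] = (word>>1) & 0x7f = 2  ←
flags [0+:1] = (word>>0) & 0x1 = 0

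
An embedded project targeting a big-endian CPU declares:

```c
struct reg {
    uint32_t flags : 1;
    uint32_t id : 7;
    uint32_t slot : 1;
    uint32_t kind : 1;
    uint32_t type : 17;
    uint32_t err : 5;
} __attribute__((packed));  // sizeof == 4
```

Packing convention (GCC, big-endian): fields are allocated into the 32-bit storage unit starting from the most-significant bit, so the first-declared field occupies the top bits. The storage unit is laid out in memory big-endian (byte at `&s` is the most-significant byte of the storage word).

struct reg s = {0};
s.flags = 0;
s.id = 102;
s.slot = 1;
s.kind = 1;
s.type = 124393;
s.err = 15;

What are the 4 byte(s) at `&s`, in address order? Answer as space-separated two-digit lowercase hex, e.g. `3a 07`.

[31+:1] flags=0 & 0x1 = 0x0; word=0x00000000
[24+:7] id=102 & 0x7f = 0x66; word=0x66000000
[23+:1] slot=1 & 0x1 = 0x1; word=0x66800000
[22+:1] kind=1 & 0x1 = 0x1; word=0x66c00000
[5+:17] type=124393 & 0x1ffff = 0x1e5e9; word=0x66fcbd20
[0+:5] err=15 & 0x1f = 0xf; word=0x66fcbd2f
word = 0x66fcbd2f → big-endian bytes:
  [0]=0x66  [1]=0xfc  [2]=0xbd  [3]=0x2f

66 fc bd 2f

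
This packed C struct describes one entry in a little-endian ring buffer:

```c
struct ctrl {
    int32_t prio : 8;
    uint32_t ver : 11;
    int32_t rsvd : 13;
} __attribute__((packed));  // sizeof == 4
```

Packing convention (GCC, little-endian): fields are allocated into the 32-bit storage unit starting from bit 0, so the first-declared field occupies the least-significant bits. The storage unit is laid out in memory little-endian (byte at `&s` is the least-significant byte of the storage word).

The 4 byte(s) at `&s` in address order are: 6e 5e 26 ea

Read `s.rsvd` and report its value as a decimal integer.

[0]=0x6e [1]=0x5e [2]=0x26 [3]=0xea (little-endian) → word 0xea265e6e
prio [0+:8] = (word>>0) & 0xff = 110
ver [8+:11] = (word>>8) & 0x7ff = 1630
rsvd [19+:13] = (word>>19) & 0x1fff = 7492  ←
rsvd signed 13b, MSB=1: 7492 - 8192 = -700

-700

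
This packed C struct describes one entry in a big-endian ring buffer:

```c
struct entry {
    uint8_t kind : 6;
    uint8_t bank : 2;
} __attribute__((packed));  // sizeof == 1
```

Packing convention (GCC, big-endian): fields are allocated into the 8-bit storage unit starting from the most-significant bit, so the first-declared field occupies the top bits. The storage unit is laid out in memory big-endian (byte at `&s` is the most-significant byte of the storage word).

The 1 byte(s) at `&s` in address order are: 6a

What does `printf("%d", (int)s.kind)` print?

26

[0]=0x6a (big-endian) → word 0x6a
kind [2+:6] = (word>>2) & 0x3f = 26  ←
bank [0+:2] = (word>>0) & 0x3 = 2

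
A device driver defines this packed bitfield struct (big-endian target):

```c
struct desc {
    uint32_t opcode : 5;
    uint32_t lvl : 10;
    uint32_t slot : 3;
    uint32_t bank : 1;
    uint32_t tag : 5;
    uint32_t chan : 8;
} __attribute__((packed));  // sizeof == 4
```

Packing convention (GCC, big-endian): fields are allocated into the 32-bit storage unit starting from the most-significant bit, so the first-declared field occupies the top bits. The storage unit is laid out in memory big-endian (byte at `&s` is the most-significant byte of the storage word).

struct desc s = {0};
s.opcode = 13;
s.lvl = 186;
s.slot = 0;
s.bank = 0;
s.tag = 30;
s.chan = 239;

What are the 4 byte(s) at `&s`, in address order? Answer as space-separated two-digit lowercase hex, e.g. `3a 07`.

69 74 1e ef

[27+:5] opcode=13 & 0x1f = 0xd; word=0x68000000
[17+:10] lvl=186 & 0x3ff = 0xba; word=0x69740000
[14+:3] slot=0 & 0x7 = 0x0; word=0x69740000
[13+:1] bank=0 & 0x1 = 0x0; word=0x69740000
[8+:5] tag=30 & 0x1f = 0x1e; word=0x69741e00
[0+:8] chan=239 & 0xff = 0xef; word=0x69741eef
word = 0x69741eef → big-endian bytes:
  [0]=0x69  [1]=0x74  [2]=0x1e  [3]=0xef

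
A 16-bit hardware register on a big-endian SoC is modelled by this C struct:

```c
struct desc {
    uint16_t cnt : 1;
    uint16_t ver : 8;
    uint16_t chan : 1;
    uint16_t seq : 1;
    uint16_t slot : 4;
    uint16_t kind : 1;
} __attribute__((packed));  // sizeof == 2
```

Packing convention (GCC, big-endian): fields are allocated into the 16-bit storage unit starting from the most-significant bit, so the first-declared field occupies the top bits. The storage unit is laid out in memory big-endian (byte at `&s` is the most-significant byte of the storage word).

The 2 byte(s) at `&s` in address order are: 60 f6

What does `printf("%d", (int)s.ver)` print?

193

[0]=0x60 [1]=0xf6 (big-endian) → word 0x60f6
cnt:1 @ bit 15 → (0x60f6>>15)&0x1 = 0x0
ver:8 @ bit 7 → (0x60f6>>7)&0xff = 0xc1  ←
chan:1 @ bit 6 → (0x60f6>>6)&0x1 = 0x1
seq:1 @ bit 5 → (0x60f6>>5)&0x1 = 0x1
slot:4 @ bit 1 → (0x60f6>>1)&0xf = 0xb
kind:1 @ bit 0 → (0x60f6>>0)&0x1 = 0x0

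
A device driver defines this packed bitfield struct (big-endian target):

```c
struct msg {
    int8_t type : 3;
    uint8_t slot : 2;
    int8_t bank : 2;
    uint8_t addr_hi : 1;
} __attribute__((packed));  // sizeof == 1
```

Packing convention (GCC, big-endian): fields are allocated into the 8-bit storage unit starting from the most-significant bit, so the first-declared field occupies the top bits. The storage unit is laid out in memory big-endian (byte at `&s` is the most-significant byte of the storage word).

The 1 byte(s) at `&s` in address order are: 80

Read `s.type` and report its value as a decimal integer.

-4

[0]=0x80 (big-endian) → word 0x80
type:3 @ bit 5 → (0x80>>5)&0x7 = 0x4  ←
slot:2 @ bit 3 → (0x80>>3)&0x3 = 0x0
bank:2 @ bit 1 → (0x80>>1)&0x3 = 0x0
addr_hi:1 @ bit 0 → (0x80>>0)&0x1 = 0x0
type signed 3b, MSB=1: 4 - 8 = -4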